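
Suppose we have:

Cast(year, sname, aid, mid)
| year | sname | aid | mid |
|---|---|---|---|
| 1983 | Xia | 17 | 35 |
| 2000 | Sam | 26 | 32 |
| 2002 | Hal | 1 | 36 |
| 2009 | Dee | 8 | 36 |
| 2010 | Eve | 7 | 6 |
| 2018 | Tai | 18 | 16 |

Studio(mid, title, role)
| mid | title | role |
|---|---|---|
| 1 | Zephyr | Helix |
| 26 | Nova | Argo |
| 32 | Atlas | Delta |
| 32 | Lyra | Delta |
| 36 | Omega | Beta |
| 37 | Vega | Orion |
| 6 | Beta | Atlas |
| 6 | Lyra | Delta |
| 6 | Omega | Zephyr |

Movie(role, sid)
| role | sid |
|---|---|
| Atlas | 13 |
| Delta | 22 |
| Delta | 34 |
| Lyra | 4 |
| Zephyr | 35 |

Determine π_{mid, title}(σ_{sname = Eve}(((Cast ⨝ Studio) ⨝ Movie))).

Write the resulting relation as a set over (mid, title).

{(6, Beta), (6, Lyra), (6, Omega)}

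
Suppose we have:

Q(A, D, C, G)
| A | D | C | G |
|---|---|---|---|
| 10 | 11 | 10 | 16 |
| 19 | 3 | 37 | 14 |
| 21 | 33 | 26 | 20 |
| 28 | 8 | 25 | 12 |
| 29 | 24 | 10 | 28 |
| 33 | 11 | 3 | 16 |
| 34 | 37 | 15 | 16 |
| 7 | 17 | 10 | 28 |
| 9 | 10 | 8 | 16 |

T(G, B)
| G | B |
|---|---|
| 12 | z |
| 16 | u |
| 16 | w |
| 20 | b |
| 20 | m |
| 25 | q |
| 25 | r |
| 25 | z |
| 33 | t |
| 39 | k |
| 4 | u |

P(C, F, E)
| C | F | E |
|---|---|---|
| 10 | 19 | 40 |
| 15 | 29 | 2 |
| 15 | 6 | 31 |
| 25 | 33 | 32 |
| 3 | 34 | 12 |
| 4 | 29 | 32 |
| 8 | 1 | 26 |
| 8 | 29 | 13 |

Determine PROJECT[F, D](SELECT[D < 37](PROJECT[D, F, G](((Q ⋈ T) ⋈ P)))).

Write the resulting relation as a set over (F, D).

Natural join on G: {(10, 11, 10, 16, u), (10, 11, 10, 16, w), (21, 33, 26, 20, b), (21, 33, 26, 20, m), (28, 8, 25, 12, z), (33, 11, 3, 16, u), (33, 11, 3, 16, w), (34, 37, 15, 16, u), (34, 37, 15, 16, w), (9, 10, 8, 16, u), (9, 10, 8, 16, w)}
Natural join on C: {(10, 11, 10, 16, u, 19, 40), (10, 11, 10, 16, w, 19, 40), (28, 8, 25, 12, z, 33, 32), (33, 11, 3, 16, u, 34, 12), (33, 11, 3, 16, w, 34, 12), (34, 37, 15, 16, u, 29, 2), (34, 37, 15, 16, u, 6, 31), (34, 37, 15, 16, w, 29, 2), (34, 37, 15, 16, w, 6, 31), (9, 10, 8, 16, u, 1, 26), (9, 10, 8, 16, u, 29, 13), (9, 10, 8, 16, w, 1, 26), (9, 10, 8, 16, w, 29, 13)}
π[D, F, G]: project onto (D, F, G) (6 duplicate(s) eliminated) → {(10, 1, 16), (10, 29, 16), (11, 19, 16), (11, 34, 16), (37, 29, 16), (37, 6, 16), (8, 33, 12)}
Selection D < 37: {(10, 1, 16), (10, 29, 16), (11, 19, 16), (11, 34, 16), (8, 33, 12)}
π[F, D]: project onto (F, D) → {(1, 10), (19, 11), (29, 10), (33, 8), (34, 11)}

{(1, 10), (19, 11), (29, 10), (33, 8), (34, 11)}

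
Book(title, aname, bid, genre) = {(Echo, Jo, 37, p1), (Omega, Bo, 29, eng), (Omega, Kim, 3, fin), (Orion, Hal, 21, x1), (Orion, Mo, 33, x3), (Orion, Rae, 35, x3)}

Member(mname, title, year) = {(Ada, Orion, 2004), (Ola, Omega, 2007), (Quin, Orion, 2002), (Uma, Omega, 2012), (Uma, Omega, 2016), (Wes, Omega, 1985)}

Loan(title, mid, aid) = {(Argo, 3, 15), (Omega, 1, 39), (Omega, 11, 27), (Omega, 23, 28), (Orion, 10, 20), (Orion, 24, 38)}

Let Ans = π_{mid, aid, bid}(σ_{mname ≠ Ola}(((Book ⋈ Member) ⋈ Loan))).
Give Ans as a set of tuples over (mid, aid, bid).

{(1, 39, 29), (1, 39, 3), (10, 20, 21), (10, 20, 33), (10, 20, 35), (11, 27, 29), (11, 27, 3), (23, 28, 29), (23, 28, 3), (24, 38, 21), (24, 38, 33), (24, 38, 35)}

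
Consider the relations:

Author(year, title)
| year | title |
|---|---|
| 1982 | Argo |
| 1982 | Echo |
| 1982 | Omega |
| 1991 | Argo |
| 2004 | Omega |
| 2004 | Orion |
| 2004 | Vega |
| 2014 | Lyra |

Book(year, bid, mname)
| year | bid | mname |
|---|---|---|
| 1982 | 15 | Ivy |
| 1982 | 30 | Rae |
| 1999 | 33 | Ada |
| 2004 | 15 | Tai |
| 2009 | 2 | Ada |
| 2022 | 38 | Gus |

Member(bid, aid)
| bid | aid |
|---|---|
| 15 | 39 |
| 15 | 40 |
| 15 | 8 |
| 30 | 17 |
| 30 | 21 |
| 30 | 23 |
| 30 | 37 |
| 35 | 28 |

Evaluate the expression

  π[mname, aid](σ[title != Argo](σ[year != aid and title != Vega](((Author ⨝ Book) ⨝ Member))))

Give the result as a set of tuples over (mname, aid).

{(Ivy, 39), (Ivy, 40), (Ivy, 8), (Rae, 17), (Rae, 21), (Rae, 23), (Rae, 37), (Tai, 39), (Tai, 40), (Tai, 8)}

Author ⋈ Book (natural join on year): {(1982, Argo, 15, Ivy), (1982, Argo, 30, Rae), (1982, Echo, 15, Ivy), (1982, Echo, 30, Rae), (1982, Omega, 15, Ivy), (1982, Omega, 30, Rae), (2004, Omega, 15, Tai), (2004, Orion, 15, Tai), (2004, Vega, 15, Tai)}
(Author ⨝ Book) ⋈ Member (natural join on bid): {(1982, Argo, 15, Ivy, 39), (1982, Argo, 15, Ivy, 40), (1982, Argo, 15, Ivy, 8), (1982, Argo, 30, Rae, 17), (1982, Argo, 30, Rae, 21), (1982, Argo, 30, Rae, 23), (1982, Argo, 30, Rae, 37), (1982, Echo, 15, Ivy, 39), (1982, Echo, 15, Ivy, 40), (1982, Echo, 15, Ivy, 8), (1982, Echo, 30, Rae, 17), (1982, Echo, 30, Rae, 21), (1982, Echo, 30, Rae, 23), (1982, Echo, 30, Rae, 37), (1982, Omega, 15, Ivy, 39), (1982, Omega, 15, Ivy, 40), (1982, Omega, 15, Ivy, 8), (1982, Omega, 30, Rae, 17), (1982, Omega, 30, Rae, 21), (1982, Omega, 30, Rae, 23), (1982, Omega, 30, Rae, 37), (2004, Omega, 15, Tai, 39), (2004, Omega, 15, Tai, 40), (2004, Omega, 15, Tai, 8), (2004, Orion, 15, Tai, 39), (2004, Orion, 15, Tai, 40), (2004, Orion, 15, Tai, 8), (2004, Vega, 15, Tai, 39), (2004, Vega, 15, Tai, 40), (2004, Vega, 15, Tai, 8)}
σ[year != aid and title != Vega]: keep tuples satisfying year != aid and title != Vega → {(1982, Argo, 15, Ivy, 39), (1982, Argo, 15, Ivy, 40), (1982, Argo, 15, Ivy, 8), (1982, Argo, 30, Rae, 17), (1982, Argo, 30, Rae, 21), (1982, Argo, 30, Rae, 23), (1982, Argo, 30, Rae, 37), (1982, Echo, 15, Ivy, 39), (1982, Echo, 15, Ivy, 40), (1982, Echo, 15, Ivy, 8), (1982, Echo, 30, Rae, 17), (1982, Echo, 30, Rae, 21), (1982, Echo, 30, Rae, 23), (1982, Echo, 30, Rae, 37), (1982, Omega, 15, Ivy, 39), (1982, Omega, 15, Ivy, 40), (1982, Omega, 15, Ivy, 8), (1982, Omega, 30, Rae, 17), (1982, Omega, 30, Rae, 21), (1982, Omega, 30, Rae, 23), (1982, Omega, 30, Rae, 37), (2004, Omega, 15, Tai, 39), (2004, Omega, 15, Tai, 40), (2004, Omega, 15, Tai, 8), (2004, Orion, 15, Tai, 39), (2004, Orion, 15, Tai, 40), (2004, Orion, 15, Tai, 8)}
σ[title != Argo]: keep tuples satisfying title != Argo → {(1982, Echo, 15, Ivy, 39), (1982, Echo, 15, Ivy, 40), (1982, Echo, 15, Ivy, 8), (1982, Echo, 30, Rae, 17), (1982, Echo, 30, Rae, 21), (1982, Echo, 30, Rae, 23), (1982, Echo, 30, Rae, 37), (1982, Omega, 15, Ivy, 39), (1982, Omega, 15, Ivy, 40), (1982, Omega, 15, Ivy, 8), (1982, Omega, 30, Rae, 17), (1982, Omega, 30, Rae, 21), (1982, Omega, 30, Rae, 23), (1982, Omega, 30, Rae, 37), (2004, Omega, 15, Tai, 39), (2004, Omega, 15, Tai, 40), (2004, Omega, 15, Tai, 8), (2004, Orion, 15, Tai, 39), (2004, Orion, 15, Tai, 40), (2004, Orion, 15, Tai, 8)}
π_{mname, aid} gives {(Ivy, 39), (Ivy, 40), (Ivy, 8), (Rae, 17), (Rae, 21), (Rae, 23), (Rae, 37), (Tai, 39), (Tai, 40), (Tai, 8)} (10 duplicate(s) eliminated).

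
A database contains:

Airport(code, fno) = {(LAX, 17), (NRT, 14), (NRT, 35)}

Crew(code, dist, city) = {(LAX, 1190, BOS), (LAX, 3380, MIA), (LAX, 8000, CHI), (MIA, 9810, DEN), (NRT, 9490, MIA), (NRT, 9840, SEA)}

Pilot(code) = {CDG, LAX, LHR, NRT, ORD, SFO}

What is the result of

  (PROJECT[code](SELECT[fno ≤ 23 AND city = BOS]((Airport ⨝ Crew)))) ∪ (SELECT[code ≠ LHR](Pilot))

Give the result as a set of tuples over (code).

{CDG, LAX, NRT, ORD, SFO}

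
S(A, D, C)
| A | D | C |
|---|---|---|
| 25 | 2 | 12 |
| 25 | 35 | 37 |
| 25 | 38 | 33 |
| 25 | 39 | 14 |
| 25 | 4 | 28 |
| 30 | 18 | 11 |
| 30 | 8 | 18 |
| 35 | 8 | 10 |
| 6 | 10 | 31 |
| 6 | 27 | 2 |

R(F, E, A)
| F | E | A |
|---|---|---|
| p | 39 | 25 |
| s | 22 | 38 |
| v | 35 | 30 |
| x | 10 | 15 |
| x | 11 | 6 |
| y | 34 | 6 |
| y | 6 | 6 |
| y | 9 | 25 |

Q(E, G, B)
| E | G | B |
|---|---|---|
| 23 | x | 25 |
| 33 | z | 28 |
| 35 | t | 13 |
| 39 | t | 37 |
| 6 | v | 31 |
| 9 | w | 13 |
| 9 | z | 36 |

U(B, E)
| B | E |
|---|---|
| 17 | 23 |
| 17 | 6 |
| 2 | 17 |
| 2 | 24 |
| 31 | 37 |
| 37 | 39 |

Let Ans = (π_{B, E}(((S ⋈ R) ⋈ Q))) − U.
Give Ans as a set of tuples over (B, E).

{(13, 35), (13, 9), (31, 6), (36, 9)}

S ⋈ R (natural join on A): {(25, 2, 12, p, 39), (25, 2, 12, y, 9), (25, 35, 37, p, 39), (25, 35, 37, y, 9), (25, 38, 33, p, 39), (25, 38, 33, y, 9), (25, 39, 14, p, 39), (25, 39, 14, y, 9), (25, 4, 28, p, 39), (25, 4, 28, y, 9), (30, 18, 11, v, 35), (30, 8, 18, v, 35), (6, 10, 31, x, 11), (6, 10, 31, y, 34), (6, 10, 31, y, 6), (6, 27, 2, x, 11), (6, 27, 2, y, 34), (6, 27, 2, y, 6)}
(S ⋈ R) ⋈ Q (natural join on E): {(25, 2, 12, p, 39, t, 37), (25, 2, 12, y, 9, w, 13), (25, 2, 12, y, 9, z, 36), (25, 35, 37, p, 39, t, 37), (25, 35, 37, y, 9, w, 13), (25, 35, 37, y, 9, z, 36), (25, 38, 33, p, 39, t, 37), (25, 38, 33, y, 9, w, 13), (25, 38, 33, y, 9, z, 36), (25, 39, 14, p, 39, t, 37), (25, 39, 14, y, 9, w, 13), (25, 39, 14, y, 9, z, 36), (25, 4, 28, p, 39, t, 37), (25, 4, 28, y, 9, w, 13), (25, 4, 28, y, 9, z, 36), (30, 18, 11, v, 35, t, 13), (30, 8, 18, v, 35, t, 13), (6, 10, 31, y, 6, v, 31), (6, 27, 2, y, 6, v, 31)}
π_{B, E} gives {(13, 35), (13, 9), (31, 6), (36, 9), (37, 39)} (14 duplicate(s) eliminated).
Taking the difference: {(13, 35), (13, 9), (31, 6), (36, 9)}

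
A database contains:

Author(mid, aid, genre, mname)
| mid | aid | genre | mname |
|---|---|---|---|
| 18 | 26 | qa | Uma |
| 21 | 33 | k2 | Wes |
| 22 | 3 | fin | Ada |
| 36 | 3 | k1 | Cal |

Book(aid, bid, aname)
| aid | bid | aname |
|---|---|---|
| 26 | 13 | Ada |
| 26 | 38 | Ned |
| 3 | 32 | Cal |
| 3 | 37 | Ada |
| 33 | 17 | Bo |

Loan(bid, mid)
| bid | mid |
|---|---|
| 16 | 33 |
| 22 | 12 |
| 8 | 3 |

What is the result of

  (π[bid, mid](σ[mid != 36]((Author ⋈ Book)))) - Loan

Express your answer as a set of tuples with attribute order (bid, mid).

{(13, 18), (17, 21), (32, 22), (37, 22), (38, 18)}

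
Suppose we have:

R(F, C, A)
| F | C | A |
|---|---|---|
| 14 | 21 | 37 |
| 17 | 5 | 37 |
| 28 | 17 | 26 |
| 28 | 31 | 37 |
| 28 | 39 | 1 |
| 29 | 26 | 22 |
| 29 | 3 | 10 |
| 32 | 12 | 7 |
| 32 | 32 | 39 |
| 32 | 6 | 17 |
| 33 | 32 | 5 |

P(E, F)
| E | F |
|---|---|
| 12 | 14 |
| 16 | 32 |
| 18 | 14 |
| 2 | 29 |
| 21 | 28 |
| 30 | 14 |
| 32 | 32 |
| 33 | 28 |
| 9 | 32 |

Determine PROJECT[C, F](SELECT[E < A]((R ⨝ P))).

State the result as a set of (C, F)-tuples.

R ⋈ P (natural join on F): {(14, 21, 37, 12), (14, 21, 37, 18), (14, 21, 37, 30), (28, 17, 26, 21), (28, 17, 26, 33), (28, 31, 37, 21), (28, 31, 37, 33), (28, 39, 1, 21), (28, 39, 1, 33), (29, 26, 22, 2), (29, 3, 10, 2), (32, 12, 7, 16), (32, 12, 7, 32), (32, 12, 7, 9), (32, 32, 39, 16), (32, 32, 39, 32), (32, 32, 39, 9), (32, 6, 17, 16), (32, 6, 17, 32), (32, 6, 17, 9)}
σ[E < A]: keep tuples satisfying E < A → {(14, 21, 37, 12), (14, 21, 37, 18), (14, 21, 37, 30), (28, 17, 26, 21), (28, 31, 37, 21), (28, 31, 37, 33), (29, 26, 22, 2), (29, 3, 10, 2), (32, 32, 39, 16), (32, 32, 39, 32), (32, 32, 39, 9), (32, 6, 17, 16), (32, 6, 17, 9)}
π[C, F]: project onto (C, F) (6 duplicate(s) eliminated) → {(17, 28), (21, 14), (26, 29), (3, 29), (31, 28), (32, 32), (6, 32)}

{(17, 28), (21, 14), (26, 29), (3, 29), (31, 28), (32, 32), (6, 32)}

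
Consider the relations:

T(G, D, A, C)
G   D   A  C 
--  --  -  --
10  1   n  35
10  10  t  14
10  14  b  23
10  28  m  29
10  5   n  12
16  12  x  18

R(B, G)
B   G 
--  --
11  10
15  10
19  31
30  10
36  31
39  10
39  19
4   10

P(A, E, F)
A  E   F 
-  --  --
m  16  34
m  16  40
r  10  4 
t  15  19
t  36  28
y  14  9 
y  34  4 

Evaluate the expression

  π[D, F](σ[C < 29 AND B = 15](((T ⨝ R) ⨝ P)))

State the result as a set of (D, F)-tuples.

{(10, 19), (10, 28)}

Joining T and R on G yields {(10, 1, n, 35, 11), (10, 1, n, 35, 15), (10, 1, n, 35, 30), (10, 1, n, 35, 39), (10, 1, n, 35, 4), (10, 10, t, 14, 11), (10, 10, t, 14, 15), (10, 10, t, 14, 30), (10, 10, t, 14, 39), (10, 10, t, 14, 4), (10, 14, b, 23, 11), (10, 14, b, 23, 15), (10, 14, b, 23, 30), (10, 14, b, 23, 39), (10, 14, b, 23, 4), (10, 28, m, 29, 11), (10, 28, m, 29, 15), (10, 28, m, 29, 30), (10, 28, m, 29, 39), (10, 28, m, 29, 4), (10, 5, n, 12, 11), (10, 5, n, 12, 15), (10, 5, n, 12, 30), (10, 5, n, 12, 39), (10, 5, n, 12, 4)}.
Joining (T ⨝ R) and P on A yields {(10, 10, t, 14, 11, 15, 19), (10, 10, t, 14, 11, 36, 28), (10, 10, t, 14, 15, 15, 19), (10, 10, t, 14, 15, 36, 28), (10, 10, t, 14, 30, 15, 19), (10, 10, t, 14, 30, 36, 28), (10, 10, t, 14, 39, 15, 19), (10, 10, t, 14, 39, 36, 28), (10, 10, t, 14, 4, 15, 19), (10, 10, t, 14, 4, 36, 28), (10, 28, m, 29, 11, 16, 34), (10, 28, m, 29, 11, 16, 40), (10, 28, m, 29, 15, 16, 34), (10, 28, m, 29, 15, 16, 40), (10, 28, m, 29, 30, 16, 34), (10, 28, m, 29, 30, 16, 40), (10, 28, m, 29, 39, 16, 34), (10, 28, m, 29, 39, 16, 40), (10, 28, m, 29, 4, 16, 34), (10, 28, m, 29, 4, 16, 40)}.
Apply σ_{C < 29 AND B = 15}; surviving tuples: {(10, 10, t, 14, 15, 15, 19), (10, 10, t, 14, 15, 36, 28)}
π_{D, F} gives {(10, 19), (10, 28)}.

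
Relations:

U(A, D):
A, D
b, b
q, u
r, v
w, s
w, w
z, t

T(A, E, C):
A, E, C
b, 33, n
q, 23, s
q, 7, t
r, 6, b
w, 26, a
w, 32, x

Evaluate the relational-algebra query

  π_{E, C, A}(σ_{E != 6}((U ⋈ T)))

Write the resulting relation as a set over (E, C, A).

{(23, s, q), (26, a, w), (32, x, w), (33, n, b), (7, t, q)}

U ⋈ T (natural join on A): {(b, b, 33, n), (q, u, 23, s), (q, u, 7, t), (r, v, 6, b), (w, s, 26, a), (w, s, 32, x), (w, w, 26, a), (w, w, 32, x)}
Selection E != 6: {(b, b, 33, n), (q, u, 23, s), (q, u, 7, t), (w, s, 26, a), (w, s, 32, x), (w, w, 26, a), (w, w, 32, x)}
Keep only column(s) E, C, A (2 duplicate(s) eliminated): {(23, s, q), (26, a, w), (32, x, w), (33, n, b), (7, t, q)}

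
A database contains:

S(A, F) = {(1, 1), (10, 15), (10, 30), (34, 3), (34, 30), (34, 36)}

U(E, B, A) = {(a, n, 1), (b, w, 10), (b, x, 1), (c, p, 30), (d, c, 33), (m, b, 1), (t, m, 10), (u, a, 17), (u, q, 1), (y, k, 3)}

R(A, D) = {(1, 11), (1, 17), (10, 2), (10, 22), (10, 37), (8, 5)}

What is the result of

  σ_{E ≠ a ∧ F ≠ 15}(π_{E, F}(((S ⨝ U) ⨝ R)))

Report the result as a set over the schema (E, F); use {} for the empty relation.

{(b, 1), (b, 30), (m, 1), (t, 30), (u, 1)}

Joining S and U on A yields {(1, 1, a, n), (1, 1, b, x), (1, 1, m, b), (1, 1, u, q), (10, 15, b, w), (10, 15, t, m), (10, 30, b, w), (10, 30, t, m)}.
Joining (S ⨝ U) and R on A yields {(1, 1, a, n, 11), (1, 1, a, n, 17), (1, 1, b, x, 11), (1, 1, b, x, 17), (1, 1, m, b, 11), (1, 1, m, b, 17), (1, 1, u, q, 11), (1, 1, u, q, 17), (10, 15, b, w, 2), (10, 15, b, w, 22), (10, 15, b, w, 37), (10, 15, t, m, 2), (10, 15, t, m, 22), (10, 15, t, m, 37), (10, 30, b, w, 2), (10, 30, b, w, 22), (10, 30, b, w, 37), (10, 30, t, m, 2), (10, 30, t, m, 22), (10, 30, t, m, 37)}.
π_{E, F} gives {(a, 1), (b, 1), (b, 15), (b, 30), (m, 1), (t, 15), (t, 30), (u, 1)} (12 duplicate(s) eliminated).
Filtering on E ≠ a ∧ F ≠ 15 leaves {(b, 1), (b, 30), (m, 1), (t, 30), (u, 1)}.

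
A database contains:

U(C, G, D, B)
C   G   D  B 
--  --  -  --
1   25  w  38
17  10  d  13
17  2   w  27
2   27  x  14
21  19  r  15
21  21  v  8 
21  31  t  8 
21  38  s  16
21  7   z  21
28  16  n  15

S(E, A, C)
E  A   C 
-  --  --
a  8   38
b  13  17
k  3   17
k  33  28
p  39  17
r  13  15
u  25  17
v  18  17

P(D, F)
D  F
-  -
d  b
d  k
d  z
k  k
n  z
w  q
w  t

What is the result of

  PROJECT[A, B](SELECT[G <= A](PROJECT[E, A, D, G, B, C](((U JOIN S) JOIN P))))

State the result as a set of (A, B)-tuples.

{(13, 13), (13, 27), (18, 13), (18, 27), (25, 13), (25, 27), (3, 27), (33, 15), (39, 13), (39, 27)}

Joining U and S on C yields {(17, 10, d, 13, b, 13), (17, 10, d, 13, k, 3), (17, 10, d, 13, p, 39), (17, 10, d, 13, u, 25), (17, 10, d, 13, v, 18), (17, 2, w, 27, b, 13), (17, 2, w, 27, k, 3), (17, 2, w, 27, p, 39), (17, 2, w, 27, u, 25), (17, 2, w, 27, v, 18), (28, 16, n, 15, k, 33)}.
Joining (U JOIN S) and P on D yields {(17, 10, d, 13, b, 13, b), (17, 10, d, 13, b, 13, k), (17, 10, d, 13, b, 13, z), (17, 10, d, 13, k, 3, b), (17, 10, d, 13, k, 3, k), (17, 10, d, 13, k, 3, z), (17, 10, d, 13, p, 39, b), (17, 10, d, 13, p, 39, k), (17, 10, d, 13, p, 39, z), (17, 10, d, 13, u, 25, b), (17, 10, d, 13, u, 25, k), (17, 10, d, 13, u, 25, z), (17, 10, d, 13, v, 18, b), (17, 10, d, 13, v, 18, k), (17, 10, d, 13, v, 18, z), (17, 2, w, 27, b, 13, q), (17, 2, w, 27, b, 13, t), (17, 2, w, 27, k, 3, q), (17, 2, w, 27, k, 3, t), (17, 2, w, 27, p, 39, q), (17, 2, w, 27, p, 39, t), (17, 2, w, 27, u, 25, q), (17, 2, w, 27, u, 25, t), (17, 2, w, 27, v, 18, q), (17, 2, w, 27, v, 18, t), (28, 16, n, 15, k, 33, z)}.
Keep only column(s) E, A, D, G, B, C (15 duplicate(s) eliminated): {(b, 13, d, 10, 13, 17), (b, 13, w, 2, 27, 17), (k, 3, d, 10, 13, 17), (k, 3, w, 2, 27, 17), (k, 33, n, 16, 15, 28), (p, 39, d, 10, 13, 17), (p, 39, w, 2, 27, 17), (u, 25, d, 10, 13, 17), (u, 25, w, 2, 27, 17), (v, 18, d, 10, 13, 17), (v, 18, w, 2, 27, 17)}
Apply σ_{G <= A}; surviving tuples: {(b, 13, d, 10, 13, 17), (b, 13, w, 2, 27, 17), (k, 3, w, 2, 27, 17), (k, 33, n, 16, 15, 28), (p, 39, d, 10, 13, 17), (p, 39, w, 2, 27, 17), (u, 25, d, 10, 13, 17), (u, 25, w, 2, 27, 17), (v, 18, d, 10, 13, 17), (v, 18, w, 2, 27, 17)}
Keep only column(s) A, B: {(13, 13), (13, 27), (18, 13), (18, 27), (25, 13), (25, 27), (3, 27), (33, 15), (39, 13), (39, 27)}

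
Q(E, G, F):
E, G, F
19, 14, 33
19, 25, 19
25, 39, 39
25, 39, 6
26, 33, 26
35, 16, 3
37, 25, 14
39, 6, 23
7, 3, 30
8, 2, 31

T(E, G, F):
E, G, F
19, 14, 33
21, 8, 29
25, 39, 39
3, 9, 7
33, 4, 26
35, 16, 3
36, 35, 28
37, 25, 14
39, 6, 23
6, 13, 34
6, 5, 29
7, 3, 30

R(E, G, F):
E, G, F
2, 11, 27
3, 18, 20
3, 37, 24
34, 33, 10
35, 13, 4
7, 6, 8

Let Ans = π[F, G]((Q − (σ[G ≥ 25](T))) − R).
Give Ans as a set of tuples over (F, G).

σ[G ≥ 25]: keep tuples satisfying G ≥ 25 → {(25, 39, 39), (36, 35, 28), (37, 25, 14)}
Taking the difference: {(19, 14, 33), (19, 25, 19), (25, 39, 6), (26, 33, 26), (35, 16, 3), (39, 6, 23), (7, 3, 30), (8, 2, 31)}
Taking the difference: {(19, 14, 33), (19, 25, 19), (25, 39, 6), (26, 33, 26), (35, 16, 3), (39, 6, 23), (7, 3, 30), (8, 2, 31)}
Projecting to F, G: {(19, 25), (23, 6), (26, 33), (3, 16), (30, 3), (31, 2), (33, 14), (6, 39)}

{(19, 25), (23, 6), (26, 33), (3, 16), (30, 3), (31, 2), (33, 14), (6, 39)}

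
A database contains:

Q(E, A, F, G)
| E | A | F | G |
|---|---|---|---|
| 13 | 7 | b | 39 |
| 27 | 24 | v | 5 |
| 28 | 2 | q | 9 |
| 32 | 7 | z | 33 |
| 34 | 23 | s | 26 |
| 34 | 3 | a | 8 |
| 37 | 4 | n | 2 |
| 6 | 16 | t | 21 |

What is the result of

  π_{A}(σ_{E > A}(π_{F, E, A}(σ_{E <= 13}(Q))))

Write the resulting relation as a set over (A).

Apply σ_{E <= 13}; surviving tuples: {(13, 7, b, 39), (6, 16, t, 21)}
Keep only column(s) F, E, A: {(b, 13, 7), (t, 6, 16)}
Apply σ_{E > A}; surviving tuples: {(b, 13, 7)}
Keep only column(s) A: {7}

{7}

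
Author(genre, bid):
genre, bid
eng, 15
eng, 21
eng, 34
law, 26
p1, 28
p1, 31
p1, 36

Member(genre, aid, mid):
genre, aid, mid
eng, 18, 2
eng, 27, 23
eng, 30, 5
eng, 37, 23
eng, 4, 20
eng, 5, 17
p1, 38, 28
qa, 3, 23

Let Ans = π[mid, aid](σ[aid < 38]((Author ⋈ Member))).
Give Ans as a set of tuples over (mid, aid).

Natural join on genre: {(eng, 15, 18, 2), (eng, 15, 27, 23), (eng, 15, 30, 5), (eng, 15, 37, 23), (eng, 15, 4, 20), (eng, 15, 5, 17), (eng, 21, 18, 2), (eng, 21, 27, 23), (eng, 21, 30, 5), (eng, 21, 37, 23), (eng, 21, 4, 20), (eng, 21, 5, 17), (eng, 34, 18, 2), (eng, 34, 27, 23), (eng, 34, 30, 5), (eng, 34, 37, 23), (eng, 34, 4, 20), (eng, 34, 5, 17), (p1, 28, 38, 28), (p1, 31, 38, 28), (p1, 36, 38, 28)}
σ[aid < 38]: keep tuples satisfying aid < 38 → {(eng, 15, 18, 2), (eng, 15, 27, 23), (eng, 15, 30, 5), (eng, 15, 37, 23), (eng, 15, 4, 20), (eng, 15, 5, 17), (eng, 21, 18, 2), (eng, 21, 27, 23), (eng, 21, 30, 5), (eng, 21, 37, 23), (eng, 21, 4, 20), (eng, 21, 5, 17), (eng, 34, 18, 2), (eng, 34, 27, 23), (eng, 34, 30, 5), (eng, 34, 37, 23), (eng, 34, 4, 20), (eng, 34, 5, 17)}
Keep only column(s) mid, aid (12 duplicate(s) eliminated): {(17, 5), (2, 18), (20, 4), (23, 27), (23, 37), (5, 30)}

{(17, 5), (2, 18), (20, 4), (23, 27), (23, 37), (5, 30)}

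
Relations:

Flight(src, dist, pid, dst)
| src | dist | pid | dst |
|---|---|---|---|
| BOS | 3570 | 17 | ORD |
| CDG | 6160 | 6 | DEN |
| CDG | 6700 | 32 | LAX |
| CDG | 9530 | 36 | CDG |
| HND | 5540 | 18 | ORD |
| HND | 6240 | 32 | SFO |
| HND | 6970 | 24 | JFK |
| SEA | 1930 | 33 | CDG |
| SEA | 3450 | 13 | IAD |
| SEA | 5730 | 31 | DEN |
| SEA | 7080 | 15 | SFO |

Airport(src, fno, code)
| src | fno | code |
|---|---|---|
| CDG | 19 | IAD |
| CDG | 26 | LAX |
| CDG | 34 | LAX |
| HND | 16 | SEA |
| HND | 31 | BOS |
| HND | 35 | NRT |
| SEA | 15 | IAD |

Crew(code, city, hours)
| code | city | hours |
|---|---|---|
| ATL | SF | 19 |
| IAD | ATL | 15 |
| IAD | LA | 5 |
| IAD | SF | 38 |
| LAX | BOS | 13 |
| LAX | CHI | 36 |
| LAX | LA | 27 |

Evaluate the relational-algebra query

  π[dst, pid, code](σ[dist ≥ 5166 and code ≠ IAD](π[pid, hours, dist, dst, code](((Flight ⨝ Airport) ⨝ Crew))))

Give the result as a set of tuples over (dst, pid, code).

Flight ⋈ Airport (natural join on src): {(CDG, 6160, 6, DEN, 19, IAD), (CDG, 6160, 6, DEN, 26, LAX), (CDG, 6160, 6, DEN, 34, LAX), (CDG, 6700, 32, LAX, 19, IAD), (CDG, 6700, 32, LAX, 26, LAX), (CDG, 6700, 32, LAX, 34, LAX), (CDG, 9530, 36, CDG, 19, IAD), (CDG, 9530, 36, CDG, 26, LAX), (CDG, 9530, 36, CDG, 34, LAX), (HND, 5540, 18, ORD, 16, SEA), (HND, 5540, 18, ORD, 31, BOS), (HND, 5540, 18, ORD, 35, NRT), (HND, 6240, 32, SFO, 16, SEA), (HND, 6240, 32, SFO, 31, BOS), (HND, 6240, 32, SFO, 35, NRT), (HND, 6970, 24, JFK, 16, SEA), (HND, 6970, 24, JFK, 31, BOS), (HND, 6970, 24, JFK, 35, NRT), (SEA, 1930, 33, CDG, 15, IAD), (SEA, 3450, 13, IAD, 15, IAD), (SEA, 5730, 31, DEN, 15, IAD), (SEA, 7080, 15, SFO, 15, IAD)}
(Flight ⨝ Airport) ⋈ Crew (natural join on code): {(CDG, 6160, 6, DEN, 19, IAD, ATL, 15), (CDG, 6160, 6, DEN, 19, IAD, LA, 5), (CDG, 6160, 6, DEN, 19, IAD, SF, 38), (CDG, 6160, 6, DEN, 26, LAX, BOS, 13), (CDG, 6160, 6, DEN, 26, LAX, CHI, 36), (CDG, 6160, 6, DEN, 26, LAX, LA, 27), (CDG, 6160, 6, DEN, 34, LAX, BOS, 13), (CDG, 6160, 6, DEN, 34, LAX, CHI, 36), (CDG, 6160, 6, DEN, 34, LAX, LA, 27), (CDG, 6700, 32, LAX, 19, IAD, ATL, 15), (CDG, 6700, 32, LAX, 19, IAD, LA, 5), (CDG, 6700, 32, LAX, 19, IAD, SF, 38), (CDG, 6700, 32, LAX, 26, LAX, BOS, 13), (CDG, 6700, 32, LAX, 26, LAX, CHI, 36), (CDG, 6700, 32, LAX, 26, LAX, LA, 27), (CDG, 6700, 32, LAX, 34, LAX, BOS, 13), (CDG, 6700, 32, LAX, 34, LAX, CHI, 36), (CDG, 6700, 32, LAX, 34, LAX, LA, 27), (CDG, 9530, 36, CDG, 19, IAD, ATL, 15), (CDG, 9530, 36, CDG, 19, IAD, LA, 5), (CDG, 9530, 36, CDG, 19, IAD, SF, 38), (CDG, 9530, 36, CDG, 26, LAX, BOS, 13), (CDG, 9530, 36, CDG, 26, LAX, CHI, 36), (CDG, 9530, 36, CDG, 26, LAX, LA, 27), (CDG, 9530, 36, CDG, 34, LAX, BOS, 13), (CDG, 9530, 36, CDG, 34, LAX, CHI, 36), (CDG, 9530, 36, CDG, 34, LAX, LA, 27), (SEA, 1930, 33, CDG, 15, IAD, ATL, 15), (SEA, 1930, 33, CDG, 15, IAD, LA, 5), (SEA, 1930, 33, CDG, 15, IAD, SF, 38), (SEA, 3450, 13, IAD, 15, IAD, ATL, 15), (SEA, 3450, 13, IAD, 15, IAD, LA, 5), (SEA, 3450, 13, IAD, 15, IAD, SF, 38), (SEA, 5730, 31, DEN, 15, IAD, ATL, 15), (SEA, 5730, 31, DEN, 15, IAD, LA, 5), (SEA, 5730, 31, DEN, 15, IAD, SF, 38), (SEA, 7080, 15, SFO, 15, IAD, ATL, 15), (SEA, 7080, 15, SFO, 15, IAD, LA, 5), (SEA, 7080, 15, SFO, 15, IAD, SF, 38)}
Keep only column(s) pid, hours, dist, dst, code (9 duplicate(s) eliminated): {(13, 15, 3450, IAD, IAD), (13, 38, 3450, IAD, IAD), (13, 5, 3450, IAD, IAD), (15, 15, 7080, SFO, IAD), (15, 38, 7080, SFO, IAD), (15, 5, 7080, SFO, IAD), (31, 15, 5730, DEN, IAD), (31, 38, 5730, DEN, IAD), (31, 5, 5730, DEN, IAD), (32, 13, 6700, LAX, LAX), (32, 15, 6700, LAX, IAD), (32, 27, 6700, LAX, LAX), (32, 36, 6700, LAX, LAX), (32, 38, 6700, LAX, IAD), (32, 5, 6700, LAX, IAD), (33, 15, 1930, CDG, IAD), (33, 38, 1930, CDG, IAD), (33, 5, 1930, CDG, IAD), (36, 13, 9530, CDG, LAX), (36, 15, 9530, CDG, IAD), (36, 27, 9530, CDG, LAX), (36, 36, 9530, CDG, LAX), (36, 38, 9530, CDG, IAD), (36, 5, 9530, CDG, IAD), (6, 13, 6160, DEN, LAX), (6, 15, 6160, DEN, IAD), (6, 27, 6160, DEN, LAX), (6, 36, 6160, DEN, LAX), (6, 38, 6160, DEN, IAD), (6, 5, 6160, DEN, IAD)}
Selection dist ≥ 5166 and code ≠ IAD: {(32, 13, 6700, LAX, LAX), (32, 27, 6700, LAX, LAX), (32, 36, 6700, LAX, LAX), (36, 13, 9530, CDG, LAX), (36, 27, 9530, CDG, LAX), (36, 36, 9530, CDG, LAX), (6, 13, 6160, DEN, LAX), (6, 27, 6160, DEN, LAX), (6, 36, 6160, DEN, LAX)}
Keep only column(s) dst, pid, code (6 duplicate(s) eliminated): {(CDG, 36, LAX), (DEN, 6, LAX), (LAX, 32, LAX)}

{(CDG, 36, LAX), (DEN, 6, LAX), (LAX, 32, LAX)}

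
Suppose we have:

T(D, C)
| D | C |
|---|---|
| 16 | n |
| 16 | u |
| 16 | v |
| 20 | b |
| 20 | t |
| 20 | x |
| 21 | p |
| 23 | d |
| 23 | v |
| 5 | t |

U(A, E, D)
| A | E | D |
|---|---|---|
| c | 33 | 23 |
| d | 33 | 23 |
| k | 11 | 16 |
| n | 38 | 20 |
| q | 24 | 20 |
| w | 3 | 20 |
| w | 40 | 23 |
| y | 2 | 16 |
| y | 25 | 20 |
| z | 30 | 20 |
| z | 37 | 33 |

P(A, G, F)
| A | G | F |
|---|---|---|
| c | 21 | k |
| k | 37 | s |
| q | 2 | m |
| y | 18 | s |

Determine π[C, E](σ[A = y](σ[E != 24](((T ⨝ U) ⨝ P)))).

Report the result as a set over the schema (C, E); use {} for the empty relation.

T ⋈ U (natural join on D): {(16, n, k, 11), (16, n, y, 2), (16, u, k, 11), (16, u, y, 2), (16, v, k, 11), (16, v, y, 2), (20, b, n, 38), (20, b, q, 24), (20, b, w, 3), (20, b, y, 25), (20, b, z, 30), (20, t, n, 38), (20, t, q, 24), (20, t, w, 3), (20, t, y, 25), (20, t, z, 30), (20, x, n, 38), (20, x, q, 24), (20, x, w, 3), (20, x, y, 25), (20, x, z, 30), (23, d, c, 33), (23, d, d, 33), (23, d, w, 40), (23, v, c, 33), (23, v, d, 33), (23, v, w, 40)}
(T ⨝ U) ⋈ P (natural join on A): {(16, n, k, 11, 37, s), (16, n, y, 2, 18, s), (16, u, k, 11, 37, s), (16, u, y, 2, 18, s), (16, v, k, 11, 37, s), (16, v, y, 2, 18, s), (20, b, q, 24, 2, m), (20, b, y, 25, 18, s), (20, t, q, 24, 2, m), (20, t, y, 25, 18, s), (20, x, q, 24, 2, m), (20, x, y, 25, 18, s), (23, d, c, 33, 21, k), (23, v, c, 33, 21, k)}
Apply σ_{E != 24}; surviving tuples: {(16, n, k, 11, 37, s), (16, n, y, 2, 18, s), (16, u, k, 11, 37, s), (16, u, y, 2, 18, s), (16, v, k, 11, 37, s), (16, v, y, 2, 18, s), (20, b, y, 25, 18, s), (20, t, y, 25, 18, s), (20, x, y, 25, 18, s), (23, d, c, 33, 21, k), (23, v, c, 33, 21, k)}
Apply σ_{A = y}; surviving tuples: {(16, n, y, 2, 18, s), (16, u, y, 2, 18, s), (16, v, y, 2, 18, s), (20, b, y, 25, 18, s), (20, t, y, 25, 18, s), (20, x, y, 25, 18, s)}
Keep only column(s) C, E: {(b, 25), (n, 2), (t, 25), (u, 2), (v, 2), (x, 25)}

{(b, 25), (n, 2), (t, 25), (u, 2), (v, 2), (x, 25)}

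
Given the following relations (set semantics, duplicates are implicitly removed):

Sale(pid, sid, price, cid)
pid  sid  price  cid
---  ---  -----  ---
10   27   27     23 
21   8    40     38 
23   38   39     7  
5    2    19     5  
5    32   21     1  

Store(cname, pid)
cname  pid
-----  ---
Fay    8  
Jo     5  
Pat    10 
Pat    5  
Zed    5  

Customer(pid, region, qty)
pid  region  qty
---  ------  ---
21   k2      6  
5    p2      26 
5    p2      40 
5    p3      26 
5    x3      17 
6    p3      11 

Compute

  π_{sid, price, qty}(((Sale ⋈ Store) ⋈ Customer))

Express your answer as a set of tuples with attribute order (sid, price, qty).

Natural join on pid: {(10, 27, 27, 23, Pat), (5, 2, 19, 5, Jo), (5, 2, 19, 5, Pat), (5, 2, 19, 5, Zed), (5, 32, 21, 1, Jo), (5, 32, 21, 1, Pat), (5, 32, 21, 1, Zed)}
Natural join on pid: {(5, 2, 19, 5, Jo, p2, 26), (5, 2, 19, 5, Jo, p2, 40), (5, 2, 19, 5, Jo, p3, 26), (5, 2, 19, 5, Jo, x3, 17), (5, 2, 19, 5, Pat, p2, 26), (5, 2, 19, 5, Pat, p2, 40), (5, 2, 19, 5, Pat, p3, 26), (5, 2, 19, 5, Pat, x3, 17), (5, 2, 19, 5, Zed, p2, 26), (5, 2, 19, 5, Zed, p2, 40), (5, 2, 19, 5, Zed, p3, 26), (5, 2, 19, 5, Zed, x3, 17), (5, 32, 21, 1, Jo, p2, 26), (5, 32, 21, 1, Jo, p2, 40), (5, 32, 21, 1, Jo, p3, 26), (5, 32, 21, 1, Jo, x3, 17), (5, 32, 21, 1, Pat, p2, 26), (5, 32, 21, 1, Pat, p2, 40), (5, 32, 21, 1, Pat, p3, 26), (5, 32, 21, 1, Pat, x3, 17), (5, 32, 21, 1, Zed, p2, 26), (5, 32, 21, 1, Zed, p2, 40), (5, 32, 21, 1, Zed, p3, 26), (5, 32, 21, 1, Zed, x3, 17)}
π_{sid, price, qty} gives {(2, 19, 17), (2, 19, 26), (2, 19, 40), (32, 21, 17), (32, 21, 26), (32, 21, 40)} (18 duplicate(s) eliminated).

{(2, 19, 17), (2, 19, 26), (2, 19, 40), (32, 21, 17), (32, 21, 26), (32, 21, 40)}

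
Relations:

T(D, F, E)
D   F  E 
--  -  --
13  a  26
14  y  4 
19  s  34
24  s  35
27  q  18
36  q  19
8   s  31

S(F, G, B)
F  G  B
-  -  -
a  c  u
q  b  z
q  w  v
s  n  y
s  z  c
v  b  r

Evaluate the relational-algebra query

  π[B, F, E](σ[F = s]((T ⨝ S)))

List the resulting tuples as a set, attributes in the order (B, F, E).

Natural join on F: {(13, a, 26, c, u), (19, s, 34, n, y), (19, s, 34, z, c), (24, s, 35, n, y), (24, s, 35, z, c), (27, q, 18, b, z), (27, q, 18, w, v), (36, q, 19, b, z), (36, q, 19, w, v), (8, s, 31, n, y), (8, s, 31, z, c)}
Selection F = s: {(19, s, 34, n, y), (19, s, 34, z, c), (24, s, 35, n, y), (24, s, 35, z, c), (8, s, 31, n, y), (8, s, 31, z, c)}
Projecting to B, F, E: {(c, s, 31), (c, s, 34), (c, s, 35), (y, s, 31), (y, s, 34), (y, s, 35)}

{(c, s, 31), (c, s, 34), (c, s, 35), (y, s, 31), (y, s, 34), (y, s, 35)}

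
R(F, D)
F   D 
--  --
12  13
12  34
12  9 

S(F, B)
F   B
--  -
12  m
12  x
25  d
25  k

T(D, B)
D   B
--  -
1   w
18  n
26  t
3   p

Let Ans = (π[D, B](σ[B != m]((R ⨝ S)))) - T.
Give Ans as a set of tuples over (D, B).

Natural join on F: {(12, 13, m), (12, 13, x), (12, 34, m), (12, 34, x), (12, 9, m), (12, 9, x)}
Selection B != m: {(12, 13, x), (12, 34, x), (12, 9, x)}
Projecting to D, B: {(13, x), (34, x), (9, x)}
Difference: {(13, x), (34, x), (9, x)} with {(1, w), (18, n), (26, t), (3, p)} → {(13, x), (34, x), (9, x)}

{(13, x), (34, x), (9, x)}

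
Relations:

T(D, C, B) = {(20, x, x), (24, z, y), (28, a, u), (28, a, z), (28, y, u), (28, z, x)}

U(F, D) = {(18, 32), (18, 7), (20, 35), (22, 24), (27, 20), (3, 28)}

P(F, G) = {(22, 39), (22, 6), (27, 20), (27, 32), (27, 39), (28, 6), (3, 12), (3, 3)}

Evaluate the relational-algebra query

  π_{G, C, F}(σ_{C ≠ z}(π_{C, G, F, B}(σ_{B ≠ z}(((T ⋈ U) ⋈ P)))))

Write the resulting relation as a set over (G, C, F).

{(12, a, 3), (12, y, 3), (20, x, 27), (3, a, 3), (3, y, 3), (32, x, 27), (39, x, 27)}

Natural join on D: {(20, x, x, 27), (24, z, y, 22), (28, a, u, 3), (28, a, z, 3), (28, y, u, 3), (28, z, x, 3)}
Natural join on F: {(20, x, x, 27, 20), (20, x, x, 27, 32), (20, x, x, 27, 39), (24, z, y, 22, 39), (24, z, y, 22, 6), (28, a, u, 3, 12), (28, a, u, 3, 3), (28, a, z, 3, 12), (28, a, z, 3, 3), (28, y, u, 3, 12), (28, y, u, 3, 3), (28, z, x, 3, 12), (28, z, x, 3, 3)}
Selection B ≠ z: {(20, x, x, 27, 20), (20, x, x, 27, 32), (20, x, x, 27, 39), (24, z, y, 22, 39), (24, z, y, 22, 6), (28, a, u, 3, 12), (28, a, u, 3, 3), (28, y, u, 3, 12), (28, y, u, 3, 3), (28, z, x, 3, 12), (28, z, x, 3, 3)}
π_{C, G, F, B} gives {(a, 12, 3, u), (a, 3, 3, u), (x, 20, 27, x), (x, 32, 27, x), (x, 39, 27, x), (y, 12, 3, u), (y, 3, 3, u), (z, 12, 3, x), (z, 3, 3, x), (z, 39, 22, y), (z, 6, 22, y)}.
Selection C ≠ z: {(a, 12, 3, u), (a, 3, 3, u), (x, 20, 27, x), (x, 32, 27, x), (x, 39, 27, x), (y, 12, 3, u), (y, 3, 3, u)}
π_{G, C, F} gives {(12, a, 3), (12, y, 3), (20, x, 27), (3, a, 3), (3, y, 3), (32, x, 27), (39, x, 27)}.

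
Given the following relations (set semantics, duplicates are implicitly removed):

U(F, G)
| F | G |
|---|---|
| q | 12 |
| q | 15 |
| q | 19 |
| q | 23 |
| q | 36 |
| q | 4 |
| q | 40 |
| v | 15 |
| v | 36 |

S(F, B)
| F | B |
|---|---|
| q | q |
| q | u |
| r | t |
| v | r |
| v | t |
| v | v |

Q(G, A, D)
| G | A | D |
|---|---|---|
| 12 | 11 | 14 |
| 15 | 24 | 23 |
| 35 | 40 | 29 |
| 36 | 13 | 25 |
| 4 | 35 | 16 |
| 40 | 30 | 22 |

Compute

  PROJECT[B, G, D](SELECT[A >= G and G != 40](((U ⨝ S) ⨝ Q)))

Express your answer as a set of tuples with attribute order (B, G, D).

{(q, 15, 23), (q, 4, 16), (r, 15, 23), (t, 15, 23), (u, 15, 23), (u, 4, 16), (v, 15, 23)}

Natural join on F: {(q, 12, q), (q, 12, u), (q, 15, q), (q, 15, u), (q, 19, q), (q, 19, u), (q, 23, q), (q, 23, u), (q, 36, q), (q, 36, u), (q, 4, q), (q, 4, u), (q, 40, q), (q, 40, u), (v, 15, r), (v, 15, t), (v, 15, v), (v, 36, r), (v, 36, t), (v, 36, v)}
Natural join on G: {(q, 12, q, 11, 14), (q, 12, u, 11, 14), (q, 15, q, 24, 23), (q, 15, u, 24, 23), (q, 36, q, 13, 25), (q, 36, u, 13, 25), (q, 4, q, 35, 16), (q, 4, u, 35, 16), (q, 40, q, 30, 22), (q, 40, u, 30, 22), (v, 15, r, 24, 23), (v, 15, t, 24, 23), (v, 15, v, 24, 23), (v, 36, r, 13, 25), (v, 36, t, 13, 25), (v, 36, v, 13, 25)}
Filtering on A >= G and G != 40 leaves {(q, 15, q, 24, 23), (q, 15, u, 24, 23), (q, 4, q, 35, 16), (q, 4, u, 35, 16), (v, 15, r, 24, 23), (v, 15, t, 24, 23), (v, 15, v, 24, 23)}.
Keep only column(s) B, G, D: {(q, 15, 23), (q, 4, 16), (r, 15, 23), (t, 15, 23), (u, 15, 23), (u, 4, 16), (v, 15, 23)}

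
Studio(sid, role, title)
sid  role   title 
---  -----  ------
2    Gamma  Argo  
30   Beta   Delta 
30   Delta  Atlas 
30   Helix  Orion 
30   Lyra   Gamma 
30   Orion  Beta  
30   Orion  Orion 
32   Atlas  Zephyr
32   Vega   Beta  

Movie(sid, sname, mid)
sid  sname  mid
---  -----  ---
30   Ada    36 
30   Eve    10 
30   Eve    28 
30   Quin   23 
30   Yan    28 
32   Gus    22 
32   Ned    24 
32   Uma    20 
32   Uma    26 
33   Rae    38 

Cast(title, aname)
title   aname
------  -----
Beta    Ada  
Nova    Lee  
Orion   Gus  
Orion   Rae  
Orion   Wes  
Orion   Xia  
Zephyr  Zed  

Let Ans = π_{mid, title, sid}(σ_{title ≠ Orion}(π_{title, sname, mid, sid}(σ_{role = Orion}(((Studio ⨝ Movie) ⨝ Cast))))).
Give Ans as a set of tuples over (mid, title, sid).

Joining Studio and Movie on sid yields {(30, Beta, Delta, Ada, 36), (30, Beta, Delta, Eve, 10), (30, Beta, Delta, Eve, 28), (30, Beta, Delta, Quin, 23), (30, Beta, Delta, Yan, 28), (30, Delta, Atlas, Ada, 36), (30, Delta, Atlas, Eve, 10), (30, Delta, Atlas, Eve, 28), (30, Delta, Atlas, Quin, 23), (30, Delta, Atlas, Yan, 28), (30, Helix, Orion, Ada, 36), (30, Helix, Orion, Eve, 10), (30, Helix, Orion, Eve, 28), (30, Helix, Orion, Quin, 23), (30, Helix, Orion, Yan, 28), (30, Lyra, Gamma, Ada, 36), (30, Lyra, Gamma, Eve, 10), (30, Lyra, Gamma, Eve, 28), (30, Lyra, Gamma, Quin, 23), (30, Lyra, Gamma, Yan, 28), (30, Orion, Beta, Ada, 36), (30, Orion, Beta, Eve, 10), (30, Orion, Beta, Eve, 28), (30, Orion, Beta, Quin, 23), (30, Orion, Beta, Yan, 28), (30, Orion, Orion, Ada, 36), (30, Orion, Orion, Eve, 10), (30, Orion, Orion, Eve, 28), (30, Orion, Orion, Quin, 23), (30, Orion, Orion, Yan, 28), (32, Atlas, Zephyr, Gus, 22), (32, Atlas, Zephyr, Ned, 24), (32, Atlas, Zephyr, Uma, 20), (32, Atlas, Zephyr, Uma, 26), (32, Vega, Beta, Gus, 22), (32, Vega, Beta, Ned, 24), (32, Vega, Beta, Uma, 20), (32, Vega, Beta, Uma, 26)}.
Joining (Studio ⨝ Movie) and Cast on title yields {(30, Helix, Orion, Ada, 36, Gus), (30, Helix, Orion, Ada, 36, Rae), (30, Helix, Orion, Ada, 36, Wes), (30, Helix, Orion, Ada, 36, Xia), (30, Helix, Orion, Eve, 10, Gus), (30, Helix, Orion, Eve, 10, Rae), (30, Helix, Orion, Eve, 10, Wes), (30, Helix, Orion, Eve, 10, Xia), (30, Helix, Orion, Eve, 28, Gus), (30, Helix, Orion, Eve, 28, Rae), (30, Helix, Orion, Eve, 28, Wes), (30, Helix, Orion, Eve, 28, Xia), (30, Helix, Orion, Quin, 23, Gus), (30, Helix, Orion, Quin, 23, Rae), (30, Helix, Orion, Quin, 23, Wes), (30, Helix, Orion, Quin, 23, Xia), (30, Helix, Orion, Yan, 28, Gus), (30, Helix, Orion, Yan, 28, Rae), (30, Helix, Orion, Yan, 28, Wes), (30, Helix, Orion, Yan, 28, Xia), (30, Orion, Beta, Ada, 36, Ada), (30, Orion, Beta, Eve, 10, Ada), (30, Orion, Beta, Eve, 28, Ada), (30, Orion, Beta, Quin, 23, Ada), (30, Orion, Beta, Yan, 28, Ada), (30, Orion, Orion, Ada, 36, Gus), (30, Orion, Orion, Ada, 36, Rae), (30, Orion, Orion, Ada, 36, Wes), (30, Orion, Orion, Ada, 36, Xia), (30, Orion, Orion, Eve, 10, Gus), (30, Orion, Orion, Eve, 10, Rae), (30, Orion, Orion, Eve, 10, Wes), (30, Orion, Orion, Eve, 10, Xia), (30, Orion, Orion, Eve, 28, Gus), (30, Orion, Orion, Eve, 28, Rae), (30, Orion, Orion, Eve, 28, Wes), (30, Orion, Orion, Eve, 28, Xia), (30, Orion, Orion, Quin, 23, Gus), (30, Orion, Orion, Quin, 23, Rae), (30, Orion, Orion, Quin, 23, Wes), (30, Orion, Orion, Quin, 23, Xia), (30, Orion, Orion, Yan, 28, Gus), (30, Orion, Orion, Yan, 28, Rae), (30, Orion, Orion, Yan, 28, Wes), (30, Orion, Orion, Yan, 28, Xia), (32, Atlas, Zephyr, Gus, 22, Zed), (32, Atlas, Zephyr, Ned, 24, Zed), (32, Atlas, Zephyr, Uma, 20, Zed), (32, Atlas, Zephyr, Uma, 26, Zed), (32, Vega, Beta, Gus, 22, Ada), (32, Vega, Beta, Ned, 24, Ada), (32, Vega, Beta, Uma, 20, Ada), (32, Vega, Beta, Uma, 26, Ada)}.
Selection role = Orion: {(30, Orion, Beta, Ada, 36, Ada), (30, Orion, Beta, Eve, 10, Ada), (30, Orion, Beta, Eve, 28, Ada), (30, Orion, Beta, Quin, 23, Ada), (30, Orion, Beta, Yan, 28, Ada), (30, Orion, Orion, Ada, 36, Gus), (30, Orion, Orion, Ada, 36, Rae), (30, Orion, Orion, Ada, 36, Wes), (30, Orion, Orion, Ada, 36, Xia), (30, Orion, Orion, Eve, 10, Gus), (30, Orion, Orion, Eve, 10, Rae), (30, Orion, Orion, Eve, 10, Wes), (30, Orion, Orion, Eve, 10, Xia), (30, Orion, Orion, Eve, 28, Gus), (30, Orion, Orion, Eve, 28, Rae), (30, Orion, Orion, Eve, 28, Wes), (30, Orion, Orion, Eve, 28, Xia), (30, Orion, Orion, Quin, 23, Gus), (30, Orion, Orion, Quin, 23, Rae), (30, Orion, Orion, Quin, 23, Wes), (30, Orion, Orion, Quin, 23, Xia), (30, Orion, Orion, Yan, 28, Gus), (30, Orion, Orion, Yan, 28, Rae), (30, Orion, Orion, Yan, 28, Wes), (30, Orion, Orion, Yan, 28, Xia)}
π_{title, sname, mid, sid} gives {(Beta, Ada, 36, 30), (Beta, Eve, 10, 30), (Beta, Eve, 28, 30), (Beta, Quin, 23, 30), (Beta, Yan, 28, 30), (Orion, Ada, 36, 30), (Orion, Eve, 10, 30), (Orion, Eve, 28, 30), (Orion, Quin, 23, 30), (Orion, Yan, 28, 30)} (15 duplicate(s) eliminated).
Selection title ≠ Orion: {(Beta, Ada, 36, 30), (Beta, Eve, 10, 30), (Beta, Eve, 28, 30), (Beta, Quin, 23, 30), (Beta, Yan, 28, 30)}
π_{mid, title, sid} gives {(10, Beta, 30), (23, Beta, 30), (28, Beta, 30), (36, Beta, 30)} (1 duplicate(s) eliminated).

{(10, Beta, 30), (23, Beta, 30), (28, Beta, 30), (36, Beta, 30)}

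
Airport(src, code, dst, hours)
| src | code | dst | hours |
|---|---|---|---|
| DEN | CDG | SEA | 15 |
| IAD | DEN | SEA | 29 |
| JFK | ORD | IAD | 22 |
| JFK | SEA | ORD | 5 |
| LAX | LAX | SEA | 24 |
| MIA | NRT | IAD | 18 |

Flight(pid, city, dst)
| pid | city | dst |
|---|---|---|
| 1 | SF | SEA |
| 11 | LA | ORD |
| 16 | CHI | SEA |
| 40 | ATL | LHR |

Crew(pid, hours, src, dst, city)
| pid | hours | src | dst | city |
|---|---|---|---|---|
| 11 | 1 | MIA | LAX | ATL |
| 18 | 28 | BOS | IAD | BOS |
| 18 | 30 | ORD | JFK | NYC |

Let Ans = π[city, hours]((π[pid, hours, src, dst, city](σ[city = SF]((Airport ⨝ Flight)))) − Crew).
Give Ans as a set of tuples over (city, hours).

{(SF, 15), (SF, 24), (SF, 29)}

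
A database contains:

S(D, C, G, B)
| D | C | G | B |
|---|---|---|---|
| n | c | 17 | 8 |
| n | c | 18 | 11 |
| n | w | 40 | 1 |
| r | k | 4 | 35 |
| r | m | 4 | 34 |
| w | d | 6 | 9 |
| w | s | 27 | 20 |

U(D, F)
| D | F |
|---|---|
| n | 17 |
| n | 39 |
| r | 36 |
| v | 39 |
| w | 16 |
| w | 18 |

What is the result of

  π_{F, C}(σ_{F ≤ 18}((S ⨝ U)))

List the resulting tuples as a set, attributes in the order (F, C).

S ⋈ U (natural join on D): {(n, c, 17, 8, 17), (n, c, 17, 8, 39), (n, c, 18, 11, 17), (n, c, 18, 11, 39), (n, w, 40, 1, 17), (n, w, 40, 1, 39), (r, k, 4, 35, 36), (r, m, 4, 34, 36), (w, d, 6, 9, 16), (w, d, 6, 9, 18), (w, s, 27, 20, 16), (w, s, 27, 20, 18)}
σ[F ≤ 18]: keep tuples satisfying F ≤ 18 → {(n, c, 17, 8, 17), (n, c, 18, 11, 17), (n, w, 40, 1, 17), (w, d, 6, 9, 16), (w, d, 6, 9, 18), (w, s, 27, 20, 16), (w, s, 27, 20, 18)}
Projecting to F, C (1 duplicate(s) eliminated): {(16, d), (16, s), (17, c), (17, w), (18, d), (18, s)}

{(16, d), (16, s), (17, c), (17, w), (18, d), (18, s)}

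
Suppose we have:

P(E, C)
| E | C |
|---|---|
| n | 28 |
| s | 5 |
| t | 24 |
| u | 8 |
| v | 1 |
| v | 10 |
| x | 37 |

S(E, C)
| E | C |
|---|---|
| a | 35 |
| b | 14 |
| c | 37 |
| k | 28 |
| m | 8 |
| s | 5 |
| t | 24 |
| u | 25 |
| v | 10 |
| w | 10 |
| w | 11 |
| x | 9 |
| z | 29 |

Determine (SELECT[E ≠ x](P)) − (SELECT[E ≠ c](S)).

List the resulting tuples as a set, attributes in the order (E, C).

{(n, 28), (u, 8), (v, 1)}

σ[E ≠ x]: keep tuples satisfying E ≠ x → {(n, 28), (s, 5), (t, 24), (u, 8), (v, 1), (v, 10)}
σ[E ≠ c]: keep tuples satisfying E ≠ c → {(a, 35), (b, 14), (k, 28), (m, 8), (s, 5), (t, 24), (u, 25), (v, 10), (w, 10), (w, 11), (x, 9), (z, 29)}
Set difference of the two operands is {(n, 28), (u, 8), (v, 1)}.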